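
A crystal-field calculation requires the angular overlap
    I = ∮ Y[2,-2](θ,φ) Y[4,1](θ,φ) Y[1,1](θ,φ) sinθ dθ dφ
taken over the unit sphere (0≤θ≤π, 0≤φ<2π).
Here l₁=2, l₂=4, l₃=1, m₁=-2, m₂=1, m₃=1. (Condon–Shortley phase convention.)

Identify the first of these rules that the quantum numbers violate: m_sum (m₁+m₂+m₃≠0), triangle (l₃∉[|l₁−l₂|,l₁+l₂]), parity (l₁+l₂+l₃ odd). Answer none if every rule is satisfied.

m₁+m₂+m₃ = -2 + 1 + 1 = 0  ✓
triangle: need |l₁−l₂| ≤ l₃ ≤ l₁+l₂ = [2,6]; l₃=1 is outside  ✗
parity: l₁+l₂+l₃ = 7 is odd

triangle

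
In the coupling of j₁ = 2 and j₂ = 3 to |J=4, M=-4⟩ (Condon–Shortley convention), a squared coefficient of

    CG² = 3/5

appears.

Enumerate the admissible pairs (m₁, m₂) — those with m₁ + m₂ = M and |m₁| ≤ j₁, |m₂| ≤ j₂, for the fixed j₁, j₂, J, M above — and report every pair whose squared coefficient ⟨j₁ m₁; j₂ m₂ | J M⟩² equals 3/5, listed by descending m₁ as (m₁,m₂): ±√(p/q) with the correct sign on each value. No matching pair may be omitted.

Admissible pairs with m₁+m₂ = M = -4: (-2,-2), (-1,-3)
  (m₁,m₂)=(-1,-3): CG² = 3/5, CG = +√(3/5)   ← matches the target
  (m₁,m₂)=(-2,-2): CG² = 2/5, CG = −√(2/5)
Pairs with CG² = 3/5: (-1,-3): +√(3/5)

(-1,-3): +√(3/5)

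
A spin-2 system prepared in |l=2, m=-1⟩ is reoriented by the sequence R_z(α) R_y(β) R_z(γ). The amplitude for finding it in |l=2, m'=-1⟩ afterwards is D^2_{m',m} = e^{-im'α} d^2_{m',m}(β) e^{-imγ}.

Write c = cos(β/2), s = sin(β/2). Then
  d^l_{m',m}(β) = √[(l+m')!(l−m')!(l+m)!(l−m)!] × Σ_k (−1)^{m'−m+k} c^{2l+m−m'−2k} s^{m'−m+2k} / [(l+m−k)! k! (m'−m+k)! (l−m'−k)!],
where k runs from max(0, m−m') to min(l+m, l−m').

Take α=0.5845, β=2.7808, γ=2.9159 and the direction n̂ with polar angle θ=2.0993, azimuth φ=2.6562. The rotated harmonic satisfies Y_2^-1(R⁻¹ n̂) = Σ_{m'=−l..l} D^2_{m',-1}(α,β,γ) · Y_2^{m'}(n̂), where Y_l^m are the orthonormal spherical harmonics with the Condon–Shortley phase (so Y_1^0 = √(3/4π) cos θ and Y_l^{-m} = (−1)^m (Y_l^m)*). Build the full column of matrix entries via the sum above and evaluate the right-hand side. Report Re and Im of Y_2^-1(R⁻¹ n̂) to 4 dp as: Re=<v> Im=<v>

Need the full column D^2_{m',-1} for m'=−2..2 at α=0.5845, β=2.7808, γ=2.9159.
cos(β/2)=0.179419, sin(β/2)=0.983773
d^2_{-2,-1}: single k=1 term ⇒ +0.011364;  D = -0.006672-0.009199i
d^2_{-1,-1}: k∈[0..1] ⇒ +0.001036 -0.093465 = -0.092429;  D = +0.086543+0.032457i
d^2_{0,-1}: k∈[0..1] ⇒ -0.013918 +0.418436 = +0.404518;  D = -0.394259+0.090524i
d^2_{1,-1}: k∈[0..1] ⇒ +0.093465 -0.936654 = -0.843188;  D = +0.581259-0.610823i
d^2_{2,-1}: single k=0 term ⇒ -0.341652;  D = +0.059856-0.336368i
Y_2^{m'}(θ=2.0993,φ=2.6562) and Σ D·Y over m':
  (-0.0067-0.0092i)·(+0.1627+0.2377i)  (+0.0865+0.0325i)·(+0.2975+0.1570i)  (-0.3943+0.0905i)·(-0.0748+0.0000i)  (+0.5813-0.6108i)·(-0.2975+0.1570i)  (+0.0599-0.3364i)·(+0.1627-0.2377i)
Y_2^-1(R⁻¹ n̂) = -0.096060+0.217419i

Re=-0.0961 Im=0.2174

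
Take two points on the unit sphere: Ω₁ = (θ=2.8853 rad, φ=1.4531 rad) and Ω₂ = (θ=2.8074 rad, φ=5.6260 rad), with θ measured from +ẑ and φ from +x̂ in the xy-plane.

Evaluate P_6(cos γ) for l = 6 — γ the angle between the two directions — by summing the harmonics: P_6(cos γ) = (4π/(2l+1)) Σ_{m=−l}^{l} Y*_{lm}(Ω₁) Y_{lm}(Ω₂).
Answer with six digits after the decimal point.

-0.360710

Term-by-term m-sum for l=6 (normalisation 4π/13 = 0.966644):
  m=-6: Y*=-0.000098+0.000083i  Y=-0.000418-0.000432i  product +0.000000+0.000000i
  m=-5: Y*=-0.000941-0.001409i  Y=+0.005940+0.000863i  product -0.000004-0.000009i
  m=-4: Y*=+0.012202-0.006210i  Y=-0.031726+0.017865i  product -0.000276+0.000415i
  m=-3: Y*=+0.025886+0.070241i  Y=+0.057747-0.136296i  product +0.011068+0.000528i
  m=-2: Y*=-0.265631+0.063709i  Y=+0.099695+0.380228i  product -0.050706-0.094649i
  m=-1: Y*=-0.069075-0.584177i  Y=-0.455687-0.351610i  product -0.173926+0.290489i
  m=+0: Y*=+0.426161-0.000000i  Y=+0.127960+0.000000i  product +0.054532+0.000000i
  m=+1: Y*=+0.069075-0.584177i  Y=+0.455687-0.351610i  product -0.173926-0.290489i
  m=+2: Y*=-0.265631-0.063709i  Y=+0.099695-0.380228i  product -0.050706+0.094649i
  m=+3: Y*=-0.025886+0.070241i  Y=-0.057747-0.136296i  product +0.011068-0.000528i
  m=+4: Y*=+0.012202+0.006210i  Y=-0.031726-0.017865i  product -0.000276-0.000415i
  m=+5: Y*=+0.000941-0.001409i  Y=-0.005940+0.000863i  product -0.000004+0.000009i
  m=+6: Y*=-0.000098-0.000083i  Y=-0.000418+0.000432i  product +0.000000-0.000000i
Total Σ_m = -0.373157+0.000000i. Multiply by 0.966644: -0.360710+0.000000i. P_6(cos γ) = -0.360710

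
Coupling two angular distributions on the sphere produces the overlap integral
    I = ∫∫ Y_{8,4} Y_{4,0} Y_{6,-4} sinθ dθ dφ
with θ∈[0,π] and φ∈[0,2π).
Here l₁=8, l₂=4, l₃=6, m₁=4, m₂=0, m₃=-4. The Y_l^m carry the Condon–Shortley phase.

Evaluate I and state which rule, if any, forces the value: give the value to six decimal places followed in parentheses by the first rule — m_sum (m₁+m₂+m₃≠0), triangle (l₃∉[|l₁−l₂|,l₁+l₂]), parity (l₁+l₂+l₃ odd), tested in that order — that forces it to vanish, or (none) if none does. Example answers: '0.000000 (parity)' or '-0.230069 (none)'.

m-sum 0 ✓  L=18 even ✓  4≤6≤12 ✓
Π(2lᵢ+1) = 17×9×13 = 1989
triangle coeff Δ(8,4,6) = 1/23279256
Σ_t [2,4]: t=2:+1/1658880 t=3:−1/518400 t=4:+1/1658880 = -1/1382400
(3j)²=504/46189 [(8 4 6; 0 0 0)], sign=-1
Σ_t [2,4]: t=2:+1/7741440 t=3:−1/13063680 t=4:+1/348364800 = 29/522547200
(3j)²=1682/264537 [(8 4 6; 4 0 -4)], sign=+1
⇒ 4πI² = 121104/877591
I = (-1)√(121104/877591/(4π)) = -0.10479202
No selection rule forces the value: the integral is nonzero (none).

-0.104792 (none)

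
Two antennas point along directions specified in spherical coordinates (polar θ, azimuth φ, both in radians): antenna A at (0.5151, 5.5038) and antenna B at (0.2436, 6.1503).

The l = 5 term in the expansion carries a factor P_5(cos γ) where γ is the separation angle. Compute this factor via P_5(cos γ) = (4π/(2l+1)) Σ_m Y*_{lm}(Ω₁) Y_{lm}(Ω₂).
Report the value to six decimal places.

Addition theorem: P_5(cos γ) = (4π/11) Σ_m Y*_{lm}(Ω₁) Y_{lm}(Ω₂), m = −5…5:
  term(m=-5) = -0.00001 + 0.00000j   from Y*(Ω₁)=-0.00980 + 0.00923j, Y(Ω₂)=0.00030 + 0.00023j
  term(m=-4) = -0.00031 - 0.00019j   from Y*(Ω₁)=-0.07520 - 0.00181j, Y(Ω₂)=0.00416 + 0.00244j
  term(m=-3) = -0.00315 - 0.00814j   from Y*(Ω₁)=-0.16698 - 0.17312j, Y(Ω₂)=0.03345 + 0.01409j
  term(m=-2) = 0.02181 - 0.07647j   from Y*(Ω₁)=0.00547 - 0.45522j, Y(Ω₂)=0.16854 + 0.04588j
  term(m=-1) = 0.15304 - 0.11550j   from Y*(Ω₁)=0.27405 - 0.27078j, Y(Ω₂)=0.49328 + 0.06594j
  term(m=+0) = -0.10759 + 0.00000j   from Y*(Ω₁)=-0.19131 + 0.00000j, Y(Ω₂)=0.56242 + 0.00000j
  term(m=+1) = 0.15304 + 0.11550j   from Y*(Ω₁)=-0.27405 - 0.27078j, Y(Ω₂)=-0.49328 + 0.06594j
  term(m=+2) = 0.02181 + 0.07647j   from Y*(Ω₁)=0.00547 + 0.45522j, Y(Ω₂)=0.16854 - 0.04588j
  term(m=+3) = -0.00315 + 0.00814j   from Y*(Ω₁)=0.16698 - 0.17312j, Y(Ω₂)=-0.03345 + 0.01409j
  term(m=+4) = -0.00031 + 0.00019j   from Y*(Ω₁)=-0.07520 + 0.00181j, Y(Ω₂)=0.00416 - 0.00244j
  term(m=+5) = -0.00001 - 0.00000j   from Y*(Ω₁)=0.00980 + 0.00923j, Y(Ω₂)=-0.00030 + 0.00023j
Accumulated sum 0.23518 + 0.00000j; after 4π/(2l+1) scaling, 0.26867 + 0.00000j ⇒ P_5 = 0.268667

0.268667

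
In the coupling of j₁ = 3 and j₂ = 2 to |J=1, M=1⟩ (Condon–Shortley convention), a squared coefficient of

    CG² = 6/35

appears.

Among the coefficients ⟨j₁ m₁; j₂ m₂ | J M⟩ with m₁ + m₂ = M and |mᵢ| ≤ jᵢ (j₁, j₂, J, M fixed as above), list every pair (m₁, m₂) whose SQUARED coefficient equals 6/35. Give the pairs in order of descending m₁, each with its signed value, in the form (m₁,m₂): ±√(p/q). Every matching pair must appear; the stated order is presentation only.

(1,0): +√(6/35)

Admissible pairs with m₁+m₂ = M = 1: (-1,2), (0,1), (1,0), (2,-1), (3,-2)
  (m₁,m₂)=(3,-2): CG² = 3/7, CG = +√(3/7)
  (m₁,m₂)=(2,-1): CG² = 2/7, CG = −√(2/7)
  (m₁,m₂)=(1,0): CG² = 6/35, CG = +√(6/35)   ← matches the target
  (m₁,m₂)=(0,1): CG² = 3/35, CG = −√(3/35)
  (m₁,m₂)=(-1,2): CG² = 1/35, CG = +√(1/35)
Pairs with CG² = 6/35: (1,0): +√(6/35)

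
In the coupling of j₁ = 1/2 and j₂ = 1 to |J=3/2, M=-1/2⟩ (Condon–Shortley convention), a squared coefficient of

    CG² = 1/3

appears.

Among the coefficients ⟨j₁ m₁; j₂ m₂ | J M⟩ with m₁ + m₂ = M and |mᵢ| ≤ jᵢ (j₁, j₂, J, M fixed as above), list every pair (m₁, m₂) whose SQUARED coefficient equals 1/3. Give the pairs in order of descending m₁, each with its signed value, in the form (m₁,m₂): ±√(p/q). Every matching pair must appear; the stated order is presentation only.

Admissible pairs with m₁+m₂ = M = -1/2: (-1/2,0), (1/2,-1)
  (m₁,m₂)=(1/2,-1): CG² = 1/3, CG = +√(1/3)   ← matches the target
  (m₁,m₂)=(-1/2,0): CG² = 2/3, CG = +√(2/3)
Pairs with CG² = 1/3: (1/2,-1): +√(1/3)

(1/2,-1): +√(1/3)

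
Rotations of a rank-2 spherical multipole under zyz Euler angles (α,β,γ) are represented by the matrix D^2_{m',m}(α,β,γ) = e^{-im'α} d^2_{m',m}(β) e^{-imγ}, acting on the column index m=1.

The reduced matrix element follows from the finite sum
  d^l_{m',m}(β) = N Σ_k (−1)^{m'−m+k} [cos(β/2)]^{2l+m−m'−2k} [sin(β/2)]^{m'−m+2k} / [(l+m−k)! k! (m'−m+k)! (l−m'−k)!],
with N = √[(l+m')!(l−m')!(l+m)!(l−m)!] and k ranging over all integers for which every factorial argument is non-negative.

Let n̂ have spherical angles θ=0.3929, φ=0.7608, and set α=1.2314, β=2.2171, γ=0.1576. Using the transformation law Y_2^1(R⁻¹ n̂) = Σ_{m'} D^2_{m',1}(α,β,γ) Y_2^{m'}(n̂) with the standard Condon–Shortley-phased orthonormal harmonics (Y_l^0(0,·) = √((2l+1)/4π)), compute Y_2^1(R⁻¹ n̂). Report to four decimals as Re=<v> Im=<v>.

Need the full column D^2_{m',1} for m'=−2..2 at α=1.2314, β=2.2171, γ=0.1576.
cos(β/2)=0.445960, sin(β/2)=0.895053
d^2_{-2,1}: single k=3 term ⇒ +0.639546;  D = -0.428589+0.474691i
d^2_{-1,1}: k∈[2..3] ⇒ +0.477981 -0.641793 = -0.163812;  D = -0.078104-0.143994i
d^2_{0,1}: k∈[1..2] ⇒ +0.194452 -0.783281 = -0.588829;  D = -0.581532+0.092416i
d^2_{1,1}: k∈[0..1] ⇒ +0.039553 -0.477981 = -0.438427;  D = -0.079266+0.431202i
d^2_{2,1}: single k=0 term ⇒ -0.158769;  D = +0.137689+0.079053i
Y_2^{m'}(θ=0.3929,φ=0.7608) and Σ D·Y over m':
  (-0.4286+0.4747i)·(+0.0028-0.0566i)  (-0.0781-0.1440i)·(+0.1979-0.1884i)  (-0.5815+0.0924i)·(+0.4921+0.0000i)  (-0.0793+0.4312i)·(-0.1979-0.1884i)  (+0.1377+0.0791i)·(+0.0028+0.0566i)
Y_2^1(R⁻¹ n̂) = -0.210257-0.005143i

Re=-0.2103 Im=-0.0051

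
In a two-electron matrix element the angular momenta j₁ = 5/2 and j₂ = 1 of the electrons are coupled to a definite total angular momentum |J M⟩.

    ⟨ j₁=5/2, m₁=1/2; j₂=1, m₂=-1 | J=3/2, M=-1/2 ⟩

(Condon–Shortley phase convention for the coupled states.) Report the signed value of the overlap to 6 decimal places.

+0.447214  (= +√(1/5))

triangle: 2!·3!·0!/6! = 12/720
(j±m)!: 3!·2!·0!·2!·1!·2! = 48
prefactor² = (2J+1)·Δ·N² = 16/5
  k=0: +1/(0!·2!·2!·0!·1!·0!) = 1/4
Σ = 1/4  ⇒  CG² = 16/5·(1/4)² = 1/5
CG = +√(1/5) = +0.447214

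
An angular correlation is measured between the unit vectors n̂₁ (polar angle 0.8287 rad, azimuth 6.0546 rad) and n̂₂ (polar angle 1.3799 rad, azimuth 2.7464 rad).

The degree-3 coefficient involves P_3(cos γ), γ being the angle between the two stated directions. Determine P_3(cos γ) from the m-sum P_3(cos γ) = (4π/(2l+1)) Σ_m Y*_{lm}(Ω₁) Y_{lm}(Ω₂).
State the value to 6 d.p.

Expand P_3 via completeness: Σ_{m} conj(Y_{3,m}) at Ω₁ times Y_{3,m} at Ω₂ —
  m=-3: Y*=+0.129293-0.105791i  Y=-0.148387-0.365958i  product -0.057900-0.031618i
  m=-2: Y*=+0.336684-0.165625i  Y=+0.131518+0.132837i  product +0.066281+0.022941i
  m=-1: Y*=+0.297839-0.069293i  Y=+0.240137+0.100170i  product +0.078463+0.013195i
  m=+0: Y*=-0.180639-0.000000i  Y=-0.199673+0.000000i  product +0.036069+0.000000i
  m=+1: Y*=-0.297839-0.069293i  Y=-0.240137+0.100170i  product +0.078463-0.013195i
  m=+2: Y*=+0.336684+0.165625i  Y=+0.131518-0.132837i  product +0.066281-0.022941i
  m=+3: Y*=-0.129293-0.105791i  Y=+0.148387-0.365958i  product -0.057900+0.031618i
Σ over m = +0.209758+0.000000i; ×(4π/7) → +0.376556+0.000000i. Real part: 0.376556

0.376556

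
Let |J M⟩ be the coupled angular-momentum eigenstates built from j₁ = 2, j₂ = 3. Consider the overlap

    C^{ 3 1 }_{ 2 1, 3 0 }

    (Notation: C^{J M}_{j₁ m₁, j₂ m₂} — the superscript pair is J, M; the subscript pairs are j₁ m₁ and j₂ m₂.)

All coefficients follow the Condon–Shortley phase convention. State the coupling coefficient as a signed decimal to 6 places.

j₁+j₂−J=2  J+j₁−j₂=2  J−j₁+j₂=4  j₁+j₂+J+1=9
(j₁±m₁, j₂±m₂, J±M) = (3,1,3,3,4,2)
P² = 96/5
sum k=0..1:
  [0] +1/12 = 1/12
  [1] −1/8 = -1/8
S = -1/24
C² = P²·S² = 1/30 ; C = -0.182574

-0.182574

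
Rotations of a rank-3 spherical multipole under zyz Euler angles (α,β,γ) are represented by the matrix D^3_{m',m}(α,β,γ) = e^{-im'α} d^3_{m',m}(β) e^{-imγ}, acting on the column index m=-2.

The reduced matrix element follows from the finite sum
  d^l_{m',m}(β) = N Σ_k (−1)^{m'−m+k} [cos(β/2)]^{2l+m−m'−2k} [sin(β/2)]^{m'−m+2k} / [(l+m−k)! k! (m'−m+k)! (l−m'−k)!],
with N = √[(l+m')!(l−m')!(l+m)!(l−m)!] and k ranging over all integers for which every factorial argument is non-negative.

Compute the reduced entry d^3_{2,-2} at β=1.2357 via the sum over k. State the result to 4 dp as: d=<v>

d^3_{2,-2}(β=1.2357) via the finite sum:
With c≡cos(β/2)=0.815126 and s≡sin(β/2)=0.579284, N=[120·1·1·120]^{1/2}=120.000000
Admissible k: 0..1 (factorial args all ≥0)
  k=0: (−1)^4·120.0000/(24)·0.8151^2·0.5793^4 = +0.374098
  k=1: (−1)^5·120.0000/(120)·0.8151^0·0.5793^6 = -0.037788
d^3_{2,-2}(1.2357) = +0.374098 -0.037788 = +0.336310

d=0.3363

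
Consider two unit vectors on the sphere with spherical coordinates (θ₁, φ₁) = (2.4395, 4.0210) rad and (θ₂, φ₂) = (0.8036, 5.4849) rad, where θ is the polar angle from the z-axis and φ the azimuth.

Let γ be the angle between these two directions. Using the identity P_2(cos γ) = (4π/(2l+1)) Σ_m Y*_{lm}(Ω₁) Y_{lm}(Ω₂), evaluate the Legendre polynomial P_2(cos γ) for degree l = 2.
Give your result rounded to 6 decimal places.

-0.153890

Term-by-term m-sum for l=2 (normalisation 4π/5 = 2.513274):
  m=-2: (-0.030113+0.158268i) × (-0.005159+0.200100i) = -0.031514-0.006842i  (running Σ = -0.031514-0.006842i)
  m=-1: (+0.242881+0.293450i) × (+0.269416+0.276451i) = -0.015689+0.146205i  (running Σ = -0.047203+0.139363i)
  m=0: (+0.236153-0.000000i) × (+0.140477+0.000000i) = +0.033174+0.000000i  (running Σ = -0.014028+0.139363i)
  m=1: (-0.242881+0.293450i) × (-0.269416+0.276451i) = -0.015689-0.146205i  (running Σ = -0.029717-0.006842i)
  m=2: (-0.030113-0.158268i) × (-0.005159-0.200100i) = -0.031514+0.006842i  (running Σ = -0.061231-0.000000i)
Σ over m = -0.061231-0.000000i; ×(4π/5) → -0.153890-0.000000i. Real part: -0.153890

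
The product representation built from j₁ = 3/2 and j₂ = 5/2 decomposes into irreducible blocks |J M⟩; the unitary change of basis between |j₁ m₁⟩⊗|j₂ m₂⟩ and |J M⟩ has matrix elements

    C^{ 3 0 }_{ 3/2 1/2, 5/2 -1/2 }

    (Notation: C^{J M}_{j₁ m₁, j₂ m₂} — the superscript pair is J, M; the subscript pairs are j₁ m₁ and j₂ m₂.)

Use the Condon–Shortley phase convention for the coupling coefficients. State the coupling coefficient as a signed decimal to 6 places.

√[7·1!2!4!/8! · 2!1!2!3!3!3!] = √(36/5)
  +(−1)^0/∏(0,1,1,2,1,2)! = 1/4  (running 1/4)
  +(−1)^1/∏(1,0,0,1,2,3)! = -1/12  (running 1/6)
⟨..|..⟩ = √(36/5)·(1/6) = +0.447214

+0.447214  (= +√(1/5))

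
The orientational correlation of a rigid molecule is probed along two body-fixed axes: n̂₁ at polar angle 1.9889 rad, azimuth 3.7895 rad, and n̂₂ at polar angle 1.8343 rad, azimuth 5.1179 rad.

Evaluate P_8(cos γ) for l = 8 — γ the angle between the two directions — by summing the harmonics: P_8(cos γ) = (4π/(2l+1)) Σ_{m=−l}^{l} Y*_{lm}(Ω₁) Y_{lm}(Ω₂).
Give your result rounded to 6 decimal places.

Expand P_8 via completeness: Σ_{m} conj(Y_{8,m}) at Ω₁ times Y_{8,m} at Ω₂ —
  m=-8: (0.11375 - 0.22345j) × (-0.38712 + 0.03982j) = -0.03514 + 0.09103j  (running Σ = -0.03514 + 0.09103j)
  m=-7: (-0.07848 - 0.43863j) × (0.12531 - 0.40081j) = -0.18564 - 0.02351j  (running Σ = -0.22078 + 0.06752j)
  m=-6: (-0.23720 - 0.21914j) × (0.00408 + 0.00350j) = -0.00020 - 0.00172j  (running Σ = -0.22098 + 0.06579j)
  m=-5: (0.11039 + 0.01085j) × (0.31612 - 0.15535j) = 0.03658 - 0.01372j  (running Σ = -0.18440 + 0.05207j)
  m=-4: (0.30570 - 0.18741j) × (0.00700 + 0.13643j) = 0.02771 + 0.04039j  (running Σ = -0.15669 + 0.09247j)
  m=-3: (0.02232 - 0.05706j) × (0.27185 + 0.10055j) = 0.01181 - 0.01327j  (running Σ = -0.14489 + 0.07920j)
  m=-2: (0.08737 + 0.30969j) × (-0.12949 + 0.13630j) = -0.05352 - 0.02819j  (running Σ = -0.19841 + 0.05101j)
  m=-1: (0.10194 + 0.07716j) × (0.10146 + 0.23634j) = -0.00789 + 0.03192j  (running Σ = -0.20630 + 0.08293j)
  m=0: (-0.30389 + 0.00000j) × (-0.20172 + 0.00000j) = 0.06130 + 0.00000j  (running Σ = -0.14500 + 0.08293j)
  m=1: (-0.10194 + 0.07716j) × (-0.10146 + 0.23634j) = -0.00789 - 0.03192j  (running Σ = -0.15289 + 0.05101j)
  m=2: (0.08737 - 0.30969j) × (-0.12949 - 0.13630j) = -0.05352 + 0.02819j  (running Σ = -0.20642 + 0.07920j)
  m=3: (-0.02232 - 0.05706j) × (-0.27185 + 0.10055j) = 0.01181 + 0.01327j  (running Σ = -0.19461 + 0.09247j)
  m=4: (0.30570 + 0.18741j) × (0.00700 - 0.13643j) = 0.02771 - 0.04039j  (running Σ = -0.16690 + 0.05207j)
  m=5: (-0.11039 + 0.01085j) × (-0.31612 - 0.15535j) = 0.03658 + 0.01372j  (running Σ = -0.13032 + 0.06579j)
  m=6: (-0.23720 + 0.21914j) × (0.00408 - 0.00350j) = -0.00020 + 0.00172j  (running Σ = -0.13052 + 0.06752j)
  m=7: (0.07848 - 0.43863j) × (-0.12531 - 0.40081j) = -0.18564 + 0.02351j  (running Σ = -0.31616 + 0.09103j)
  m=8: (0.11375 + 0.22345j) × (-0.38712 - 0.03982j) = -0.03514 - 0.09103j  (running Σ = -0.35130 - 0.00000j)
Total Σ_m = -0.35130 - 0.00000j. Multiply by 0.739198: -0.25968 - 0.00000j. P_8(cos γ) = -0.259681

-0.259681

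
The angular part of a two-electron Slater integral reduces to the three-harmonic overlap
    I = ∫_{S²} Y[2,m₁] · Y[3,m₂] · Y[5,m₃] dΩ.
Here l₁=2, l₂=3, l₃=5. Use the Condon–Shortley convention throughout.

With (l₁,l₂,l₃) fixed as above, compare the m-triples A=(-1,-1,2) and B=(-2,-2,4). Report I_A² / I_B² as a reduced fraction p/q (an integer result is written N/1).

5/6

Same 2,3,5: normalisation and zero-m 3j drop out of the ratio.
A: Δ: 0! 4! 6! / 11! → 1/2310; sum: t=0:+1/288 = 1/288; 3j²(2 3 5; -1 -1 2) = Δ·Π!·Σ² = 1/22  (sign -1)
B: Δ: 0! 4! 6! / 11! → 1/2310; sum: t=0:+1/2880 = 1/2880; 3j²(2 3 5; -2 -2 4) = Δ·Π!·Σ² = 3/55  (sign -1)
I_A²/I_B² = (1/22)/(3/55) = 5/6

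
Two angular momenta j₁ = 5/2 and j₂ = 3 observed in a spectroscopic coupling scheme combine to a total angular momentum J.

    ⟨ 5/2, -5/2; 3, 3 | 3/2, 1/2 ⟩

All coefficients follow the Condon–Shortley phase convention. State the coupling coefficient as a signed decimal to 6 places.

+√(5/14) ≈ +0.597614

triangle: 4!×1!×2!/8! = 48/40320
(j±m)!: 0!×5!×6!×0!×2!×1! = 172800
prefactor² = (2J+1)×Δ×N² = 5760/7
  k=4: +1/(4!×0!×1!×2!×0!×0!) = 1/48
Σ = 1/48  ⇒  CG² = 5760/7×(1/48)² = 5/14
CG = +√(5/14) = +0.597614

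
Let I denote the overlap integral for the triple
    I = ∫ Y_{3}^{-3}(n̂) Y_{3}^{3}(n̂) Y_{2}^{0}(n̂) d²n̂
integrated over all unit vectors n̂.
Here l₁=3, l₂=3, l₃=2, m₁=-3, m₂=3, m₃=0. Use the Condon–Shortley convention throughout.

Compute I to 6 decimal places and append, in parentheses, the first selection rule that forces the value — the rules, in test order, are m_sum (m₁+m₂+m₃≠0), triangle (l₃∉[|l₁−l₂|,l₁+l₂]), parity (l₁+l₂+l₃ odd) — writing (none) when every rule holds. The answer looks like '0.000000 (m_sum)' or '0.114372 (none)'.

0.210261 (none)

Checks pass: Σm=0; 8 even; l₃=2∈[0,6].
(2·3+1)(2·3+1)(2·2+1) = 245
Δ: 4! 2! 2! / 9! → 1/3780
sum: t=1:−1/24 t=2:+1/4 t=3:−1/24 = 1/6
3j²(3 3 2; 0 0 0) = Δ·Π!·Σ² = 4/105  (sign +1)
sum: t=4:+1/96 = 1/96
3j²(3 3 2; -3 3 0) = Δ·Π!·Σ² = 5/84  (sign +1)
combine: 4πI² = 245·4/105·5/84 = 5/9
take √, sign +1: I = 0.21026104
No selection rule forces the value: the integral is nonzero (none).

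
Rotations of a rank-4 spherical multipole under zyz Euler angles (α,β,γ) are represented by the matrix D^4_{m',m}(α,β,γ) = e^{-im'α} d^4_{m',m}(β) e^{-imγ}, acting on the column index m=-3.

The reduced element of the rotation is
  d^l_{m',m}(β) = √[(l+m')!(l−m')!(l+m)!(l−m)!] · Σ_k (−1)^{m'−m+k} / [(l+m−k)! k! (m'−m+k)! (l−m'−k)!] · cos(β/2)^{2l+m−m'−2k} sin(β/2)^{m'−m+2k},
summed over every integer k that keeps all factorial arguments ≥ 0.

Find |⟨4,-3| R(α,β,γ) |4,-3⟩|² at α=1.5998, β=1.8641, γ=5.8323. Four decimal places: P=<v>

P=0.0348

Split into d^4_{-3,-3}(β=1.8641) × two z-phases.
Half-angle: c=0.596189, s=0.802844. N=√(1·5040·1·5040)=5040.000000
Admissible k: 0..1 (factorial args all ≥0)
  k=0: (−1)^0·5040.0000/(5040)·0.5962^8·0.8028^0 = +0.015962
  k=1: (−1)^1·5040.0000/(720)·0.5962^6·0.8028^2 = -0.202612
d^4_{-3,-3}(1.8641) = +0.015962 -0.202612 = -0.186651
|D^4_{-3,-3}|² = |d^4_{-3,-3}(β)|² = (-0.186651)² = 0.034838 (the z-rotation phases have unit modulus)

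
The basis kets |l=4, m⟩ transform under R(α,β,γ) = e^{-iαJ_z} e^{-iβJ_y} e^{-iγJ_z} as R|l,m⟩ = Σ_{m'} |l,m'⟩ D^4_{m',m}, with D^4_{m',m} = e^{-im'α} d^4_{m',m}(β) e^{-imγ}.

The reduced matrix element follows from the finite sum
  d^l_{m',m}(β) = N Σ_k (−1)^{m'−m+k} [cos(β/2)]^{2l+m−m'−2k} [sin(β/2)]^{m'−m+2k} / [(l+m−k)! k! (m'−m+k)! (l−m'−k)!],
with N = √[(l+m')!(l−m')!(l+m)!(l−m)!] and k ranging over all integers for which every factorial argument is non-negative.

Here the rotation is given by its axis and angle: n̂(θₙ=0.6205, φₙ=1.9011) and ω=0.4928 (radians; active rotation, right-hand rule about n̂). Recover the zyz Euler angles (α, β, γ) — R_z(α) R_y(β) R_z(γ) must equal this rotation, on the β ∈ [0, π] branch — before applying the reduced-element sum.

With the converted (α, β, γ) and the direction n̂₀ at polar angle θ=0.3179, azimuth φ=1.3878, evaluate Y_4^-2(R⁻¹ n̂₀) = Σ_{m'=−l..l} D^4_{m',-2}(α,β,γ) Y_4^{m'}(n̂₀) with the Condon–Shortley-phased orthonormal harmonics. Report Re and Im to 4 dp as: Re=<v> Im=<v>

Re=-0.0760 Im=0.0837

Axis–angle → zyz. n̂ = (sinθₙcosφₙ, sinθₙsinφₙ, cosθₙ) = (-0.188579, +0.550012, +0.813588), ω = 0.4928.
R = I cosω + sinω [n̂]ₓ + (1−cosω) n̂n̂ᵀ gives
  R = [+0.885243, -0.397246, +0.241952; +0.372562, +0.917007, +0.142461; -0.278463, -0.035971, +0.959773]
β = atan2(√(R₁₃²+R₂₃²), R₃₃) = 0.284604; α = atan2(R₂₃, R₁₃) mod 2π = 0.532143; γ = atan2(R₃₂, −R₃₁) mod 2π = 6.154721
Need the full column D^4_{m',-2} for m'=−4..4 at α=0.5321, β=0.2846, γ=6.1547.
cos(β/2)=0.989892, sin(β/2)=0.141822
d^4_{-4,-2}: single k=2 term ⇒ +0.100137;  D = -0.029674+0.095639i
d^4_{-3,-2}: k∈[1..2] ⇒ +0.494223 -0.030434 = +0.463789;  D = +0.106318+0.451439i
d^4_{-2,-2}: k∈[0..2] ⇒ +0.921941 -0.227089 +0.005827 = +0.700679;  D = +0.484456+0.506215i
d^4_{-1,-2}: k∈[0..2] ⇒ -0.560396 +0.057514 -0.000787 = -0.503669;  D = -0.484714-0.136874i
d^4_{0,-2}: k∈[0..2] ⇒ +0.179530 -0.009827 +0.000076 = +0.169778;  D = +0.164205-0.043142i
d^4_{1,-2}: k∈[0..2] ⇒ -0.038343 +0.001181 -0.000005 = -0.037167;  D = -0.026184+0.026378i
d^4_{2,-2}: k∈[0..2] ⇒ +0.005827 -0.000096 +0.000000 = +0.005731;  D = +0.001416-0.005554i
d^4_{3,-2}: k∈[0..1] ⇒ -0.000625 +0.000004 = -0.000620;  D = +0.000173+0.000596i
d^4_{4,-2}: single k=0 term ⇒ +0.000042;  D = -0.000031-0.000029i
Y_4^{m'}(θ=0.3179,φ=1.3878) and Σ D·Y over m':
  (-0.0297+0.0956i)·(+0.0031+0.0028i)  (+0.1063+0.4514i)·(-0.0189+0.0310i)  (+0.4845+0.5062i)·(-0.1622-0.0622i)  (-0.4847-0.1369i)·(+0.0848-0.4580i)  (+0.1642-0.0431i)·(+0.4682+0.0000i)  (-0.0262+0.0264i)·(-0.0848-0.4580i)  (+0.0014-0.0056i)·(-0.1622+0.0622i)  (+0.0002+0.0006i)·(+0.0189+0.0310i)  (-0.0000-0.0000i)·(+0.0031-0.0028i)
Y_4^-2(R⁻¹ n̂) = -0.075975+0.083672i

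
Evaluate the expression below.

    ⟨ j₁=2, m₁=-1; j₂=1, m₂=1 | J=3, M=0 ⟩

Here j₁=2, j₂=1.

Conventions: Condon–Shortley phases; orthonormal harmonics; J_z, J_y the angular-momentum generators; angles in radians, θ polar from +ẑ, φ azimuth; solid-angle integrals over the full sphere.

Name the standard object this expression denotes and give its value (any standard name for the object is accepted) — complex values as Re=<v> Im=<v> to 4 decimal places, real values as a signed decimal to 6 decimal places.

This is a Clebsch–Gordan (vector-coupling) coefficient.
j₁+j₂−J=0  J+j₁−j₂=4  J−j₁+j₂=2  j₁+j₂+J+1=7
(j₁±m₁, j₂±m₂, J±M) = (1,3,2,0,3,3)
P² = 144/5
sum k=0..0:
  [0] +1/12 = 1/12
S = 1/12
C² = P²·S² = 1/5 ; C = +0.447214

Clebsch–Gordan coefficient, +√(1/5) ≈ +0.447214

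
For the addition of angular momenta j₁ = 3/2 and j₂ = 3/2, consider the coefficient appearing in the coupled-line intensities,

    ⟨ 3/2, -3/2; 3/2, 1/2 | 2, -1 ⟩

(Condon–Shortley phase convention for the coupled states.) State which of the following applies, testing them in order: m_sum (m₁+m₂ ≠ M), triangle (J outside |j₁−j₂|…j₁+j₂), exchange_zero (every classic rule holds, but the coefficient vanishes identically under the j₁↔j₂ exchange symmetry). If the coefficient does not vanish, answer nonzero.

m-sum: m₁+m₂ = -3/2+1/2 = -1, M = -1  ✓
triangle: |j₁−j₂| = 0 ≤ J = 2 ≤ j₁+j₂ = 3  ✓
exchange: j₁≠j₂ or m₁≠m₂ — the exchange symmetry imposes no constraint here
value check: CG = −√(1/2) = -0.707107 ≠ 0

nonzero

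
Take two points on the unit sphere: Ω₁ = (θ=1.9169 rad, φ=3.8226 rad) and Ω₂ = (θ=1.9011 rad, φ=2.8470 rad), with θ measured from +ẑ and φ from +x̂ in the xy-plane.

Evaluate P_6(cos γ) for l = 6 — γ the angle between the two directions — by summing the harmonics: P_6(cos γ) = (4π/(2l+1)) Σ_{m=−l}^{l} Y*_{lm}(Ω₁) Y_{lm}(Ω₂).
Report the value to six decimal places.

0.150033

Term-by-term m-sum for l=6 (normalisation 4π/13 = 0.966644):
  m=-6: Y*=(-0.196232, -0.271215)  Y=(-0.067662, 0.339433)  product (0.105337, -0.048257)
  m=-5: Y*=(-0.403762, -0.108900)  Y=(0.040153, 0.409116)  product (0.028340, -0.169558)
  m=-4: Y*=(-0.067903, 0.030125)  Y=(0.017162, 0.041465)  product (-0.002414, -0.002299)
  m=-3: Y*=(0.145098, -0.284078)  Y=(-0.209016, -0.254793)  product (-0.102709, 0.022407)
  m=-2: Y*=(-0.037898, -0.178876)  Y=(-0.128001, -0.085553)  product (-0.010452, 0.026139)
  m=-1: Y*=(0.202716, 0.164267)  Y=(0.267228, 0.081083)  product (0.040852, 0.060334)
  m=+0: Y*=(0.207477, -0.000000)  Y=(0.179797, 0.000000)  product (0.037304, 0.000000)
  m=+1: Y*=(-0.202716, 0.164267)  Y=(-0.267228, 0.081083)  product (0.040852, -0.060334)
  m=+2: Y*=(-0.037898, 0.178876)  Y=(-0.128001, 0.085553)  product (-0.010452, -0.026139)
  m=+3: Y*=(-0.145098, -0.284078)  Y=(0.209016, -0.254793)  product (-0.102709, -0.022407)
  m=+4: Y*=(-0.067903, -0.030125)  Y=(0.017162, -0.041465)  product (-0.002414, 0.002299)
  m=+5: Y*=(0.403762, -0.108900)  Y=(-0.040153, 0.409116)  product (0.028340, 0.169558)
  m=+6: Y*=(-0.196232, 0.271215)  Y=(-0.067662, -0.339433)  product (0.105337, 0.048257)
Total Σ_m = (0.155211, -0.000000). Multiply by 0.966644: (0.150033, -0.000000). P_6(cos γ) = 0.150033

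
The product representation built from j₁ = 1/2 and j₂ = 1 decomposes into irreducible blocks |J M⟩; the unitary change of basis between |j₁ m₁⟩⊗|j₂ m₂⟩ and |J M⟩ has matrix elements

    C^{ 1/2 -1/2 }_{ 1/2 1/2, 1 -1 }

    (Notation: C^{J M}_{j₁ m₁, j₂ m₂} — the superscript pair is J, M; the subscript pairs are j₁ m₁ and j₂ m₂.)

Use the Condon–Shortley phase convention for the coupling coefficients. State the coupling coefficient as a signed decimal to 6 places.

j₁+j₂−J=1  J+j₁−j₂=0  J−j₁+j₂=1  j₁+j₂+J+1=3
(j₁±m₁, j₂±m₂, J±M) = (1,0,0,2,0,1)
P² = 2/3
sum k=0..0:
  [0] +1/1 = 1
S = 1
C² = P²·S² = 2/3 ; C = +0.816497

+√(2/3) = +0.816497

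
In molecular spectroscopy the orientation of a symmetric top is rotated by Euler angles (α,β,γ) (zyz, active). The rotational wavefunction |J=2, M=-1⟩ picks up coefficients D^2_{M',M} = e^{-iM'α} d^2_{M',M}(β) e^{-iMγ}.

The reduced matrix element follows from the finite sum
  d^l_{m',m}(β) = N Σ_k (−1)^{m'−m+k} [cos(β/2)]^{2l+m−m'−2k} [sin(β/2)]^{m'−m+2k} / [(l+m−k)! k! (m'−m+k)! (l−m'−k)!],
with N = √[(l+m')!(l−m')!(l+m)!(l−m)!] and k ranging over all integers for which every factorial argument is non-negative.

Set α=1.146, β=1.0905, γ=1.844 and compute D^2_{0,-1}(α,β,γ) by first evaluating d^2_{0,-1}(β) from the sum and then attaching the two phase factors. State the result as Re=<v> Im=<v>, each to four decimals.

First d^2_{0,-1}(β=1.0905), then the phase factors e^{-i(0)α} and e^{-i(-1)γ}:
c=cos(1.090500/2)=0.854998, s=sin(1.090500/2)=0.518632; N=√[2·2·1·6]=4.898979
k∈{0,1} keeps every argument non-negative
  k=0: (−1)^1·4.8990/(2)·0.8550^3·0.5186^1 = -0.794017
  k=1: (−1)^2·4.8990/(2)·0.8550^1·0.5186^3 = +0.292158
d^2_{0,-1}(1.0905) = -0.794017 +0.292158 = -0.501858
D = (+1.000000+0.000000i)·(-0.501858)·(-0.269818+0.962911i) = +0.135410-0.483245i

Re=0.1354 Im=-0.4832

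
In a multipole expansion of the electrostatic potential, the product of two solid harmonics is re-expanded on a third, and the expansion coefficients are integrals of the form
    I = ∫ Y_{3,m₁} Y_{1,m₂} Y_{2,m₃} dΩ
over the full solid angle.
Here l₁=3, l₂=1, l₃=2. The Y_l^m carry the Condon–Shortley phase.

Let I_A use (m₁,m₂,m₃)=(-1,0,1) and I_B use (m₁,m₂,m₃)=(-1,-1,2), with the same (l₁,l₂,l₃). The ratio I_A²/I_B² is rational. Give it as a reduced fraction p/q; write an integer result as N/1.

l's match ⇒ only the (l;m) 3-j factors differ between A and B.
A: triangle coeff Δ(3,1,2) = 1/105; Σ_t [1,1]: t=1:−1/6 = -1/6; (3j)²=8/105 [(3 1 2; -1 0 1)], sign=+1
B: triangle coeff Δ(3,1,2) = 1/105; Σ_t [0,0]: t=0:+1/48 = 1/48; (3j)²=1/105 [(3 1 2; -1 -1 2)], sign=+1
I_A²/I_B² = (8/105)/(1/105) = 8/1

8/1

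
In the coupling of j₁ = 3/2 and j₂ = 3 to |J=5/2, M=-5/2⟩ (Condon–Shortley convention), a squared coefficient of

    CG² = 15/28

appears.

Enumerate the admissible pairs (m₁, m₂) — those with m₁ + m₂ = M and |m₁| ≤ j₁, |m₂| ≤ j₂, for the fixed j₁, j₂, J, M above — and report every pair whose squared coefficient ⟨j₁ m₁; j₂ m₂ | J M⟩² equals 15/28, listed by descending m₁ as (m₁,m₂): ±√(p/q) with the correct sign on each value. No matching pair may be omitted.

(1/2,-3): +√(15/28)

Admissible pairs with m₁+m₂ = M = -5/2: (-3/2,-1), (-1/2,-2), (1/2,-3)
  (m₁,m₂)=(1/2,-3): CG² = 15/28, CG = +√(15/28)   ← matches the target
  (m₁,m₂)=(-1/2,-2): CG² = 5/14, CG = −√(5/14)
  (m₁,m₂)=(-3/2,-1): CG² = 3/28, CG = +√(3/28)
Pairs with CG² = 15/28: (1/2,-3): +√(15/28)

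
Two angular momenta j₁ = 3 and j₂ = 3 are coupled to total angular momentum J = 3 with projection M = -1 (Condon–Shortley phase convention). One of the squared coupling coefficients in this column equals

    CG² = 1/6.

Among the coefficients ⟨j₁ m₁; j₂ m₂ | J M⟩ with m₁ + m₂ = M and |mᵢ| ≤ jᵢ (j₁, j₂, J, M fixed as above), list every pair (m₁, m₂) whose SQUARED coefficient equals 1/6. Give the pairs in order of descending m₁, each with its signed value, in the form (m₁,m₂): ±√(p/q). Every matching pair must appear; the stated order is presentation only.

(0,-1): −√(1/6); (-1,0): +√(1/6)

Admissible pairs with m₁+m₂ = M = -1: (-3,2), (-2,1), (-1,0), (0,-1), (1,-2), (2,-3)
  (m₁,m₂)=(2,-3): CG² = 1/3, CG = +√(1/3)
  (m₁,m₂)=(1,-2): CG² = 0/1, CG = 0
  (m₁,m₂)=(0,-1): CG² = 1/6, CG = −√(1/6)   ← matches the target
  (m₁,m₂)=(-1,0): CG² = 1/6, CG = +√(1/6)   ← matches the target
  (m₁,m₂)=(-2,1): CG² = 0/1, CG = 0
  (m₁,m₂)=(-3,2): CG² = 1/3, CG = −√(1/3)
Pairs with CG² = 1/6: (0,-1): −√(1/6); (-1,0): +√(1/6)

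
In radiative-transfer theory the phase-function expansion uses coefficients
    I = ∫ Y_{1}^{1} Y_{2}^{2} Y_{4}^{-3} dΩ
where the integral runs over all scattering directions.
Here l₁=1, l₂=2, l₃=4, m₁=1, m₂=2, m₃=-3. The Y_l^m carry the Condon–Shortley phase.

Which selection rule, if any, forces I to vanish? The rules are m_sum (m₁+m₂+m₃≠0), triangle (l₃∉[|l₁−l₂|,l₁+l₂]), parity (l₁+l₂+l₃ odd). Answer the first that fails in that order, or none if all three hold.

triangle

Σmᵢ = 0  ✓
l₃∈[|l₁−l₂|,l₁+l₂]=[1,3] required, l₃=4 fails  ✗
Σlᵢ = 7 ⇒ odd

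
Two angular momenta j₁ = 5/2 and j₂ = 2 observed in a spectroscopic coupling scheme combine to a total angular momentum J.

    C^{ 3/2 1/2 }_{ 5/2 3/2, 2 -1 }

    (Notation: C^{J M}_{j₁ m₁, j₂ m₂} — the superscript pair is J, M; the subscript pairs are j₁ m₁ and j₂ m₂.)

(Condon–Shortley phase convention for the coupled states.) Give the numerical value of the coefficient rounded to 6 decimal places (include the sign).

√[4·3!2!1!/7! · 4!1!1!3!2!1!] = √(96/35)
  +(−1)^0/∏(0,3,1,1,1,0)! = 1/6  (running 1/6)
  +(−1)^1/∏(1,2,0,0,2,1)! = -1/4  (running -1/12)
⟨..|..⟩ = √(96/35)·(-1/12) = -0.138013

-0.138013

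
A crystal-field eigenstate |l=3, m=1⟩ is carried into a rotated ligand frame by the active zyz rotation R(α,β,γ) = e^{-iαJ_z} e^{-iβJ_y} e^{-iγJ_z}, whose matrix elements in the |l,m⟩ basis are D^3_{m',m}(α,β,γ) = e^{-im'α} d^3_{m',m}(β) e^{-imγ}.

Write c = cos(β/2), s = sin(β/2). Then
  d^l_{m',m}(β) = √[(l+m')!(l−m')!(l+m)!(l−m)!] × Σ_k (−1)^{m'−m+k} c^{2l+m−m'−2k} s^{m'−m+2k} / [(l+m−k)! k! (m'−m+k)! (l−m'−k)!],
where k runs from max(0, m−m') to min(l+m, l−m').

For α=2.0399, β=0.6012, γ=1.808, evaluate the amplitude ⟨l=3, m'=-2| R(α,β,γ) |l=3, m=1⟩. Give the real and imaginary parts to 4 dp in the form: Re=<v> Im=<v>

D^3_{-2,1}(2.0399,0.6012,1.8080) = e^{-i·-2·2.0399}·d^3_{-2,1}(0.6012)·e^{-i·1·1.8080}. Compute d first:
c=cos(0.601200/2)=0.955159, s=sin(0.601200/2)=0.296093; N=√[1·120·24·2]=75.894664
Admissible k: 3..4 (factorial args all ≥0)
  k=3: (−1)^0·75.8947/(12)·0.9552^3·0.2961^3 = +0.143068
  k=4: (−1)^1·75.8947/(24)·0.9552^1·0.2961^5 = -0.006874
d^3_{-2,1}(0.6012) = +0.143068 -0.006874 = +0.136194
Attach z-rotation phases: D = e^{-i(-2)(2.0399)}·(+0.136194)·e^{-i(1)(1.8080)} = -0.087843+0.104079i

Re=-0.0878 Im=0.1041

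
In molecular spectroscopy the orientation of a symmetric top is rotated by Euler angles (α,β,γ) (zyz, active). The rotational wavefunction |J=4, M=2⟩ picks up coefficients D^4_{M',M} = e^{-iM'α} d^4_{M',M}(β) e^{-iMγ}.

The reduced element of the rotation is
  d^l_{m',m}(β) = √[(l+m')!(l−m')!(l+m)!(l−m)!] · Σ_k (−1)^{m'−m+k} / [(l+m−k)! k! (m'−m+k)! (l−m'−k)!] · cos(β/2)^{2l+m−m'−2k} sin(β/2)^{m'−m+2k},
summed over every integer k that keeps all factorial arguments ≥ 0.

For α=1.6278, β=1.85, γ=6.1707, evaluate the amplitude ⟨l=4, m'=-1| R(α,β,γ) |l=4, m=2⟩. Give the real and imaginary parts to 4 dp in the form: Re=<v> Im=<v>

Re=0.1125 Im=-0.3885

First d^4_{-1,2}(β=1.8500), then the phase factors e^{-i(-1)α} and e^{-i(2)γ}:
c=cos(1.850000/2)=0.601835, s=sin(1.850000/2)=0.798621; N=√[6·120·720·2]=1018.233765
The bounds max(0,m−m')=3 and min(l+m,l−m')=5 give 3 terms
  k=3: (−1)^0·1018.2338/(72)·0.6018^5·0.7986^3 = +0.568751
  k=4: (−1)^1·1018.2338/(48)·0.6018^3·0.7986^5 = -1.502245
  k=5: (−1)^2·1018.2338/(240)·0.6018^1·0.7986^7 = +0.529051
d^4_{-1,2}(1.8500) = +0.568751 -1.502245 +0.529051 = -0.404442
D = (-0.056973+0.998376i)·(-0.404442)·(+0.974801+0.223078i) = +0.112537-0.388470i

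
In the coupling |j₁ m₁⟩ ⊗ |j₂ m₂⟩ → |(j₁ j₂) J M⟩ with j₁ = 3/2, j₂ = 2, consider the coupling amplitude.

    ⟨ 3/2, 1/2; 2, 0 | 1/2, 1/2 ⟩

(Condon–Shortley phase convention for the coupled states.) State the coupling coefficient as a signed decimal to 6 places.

-0.447214  (= −√(1/5))

triangle: 3!·0!·1!/5! = 6/120
(j±m)!: 2!·1!·2!·2!·1!·0! = 8
prefactor² = (2J+1)·Δ·N² = 4/5
  k=1: −1/(1!·2!·0!·1!·0!·0!) = -1/2
Σ = -1/2  ⇒  CG² = 4/5·(-1/2)² = 1/5
CG = −√(1/5) = -0.447214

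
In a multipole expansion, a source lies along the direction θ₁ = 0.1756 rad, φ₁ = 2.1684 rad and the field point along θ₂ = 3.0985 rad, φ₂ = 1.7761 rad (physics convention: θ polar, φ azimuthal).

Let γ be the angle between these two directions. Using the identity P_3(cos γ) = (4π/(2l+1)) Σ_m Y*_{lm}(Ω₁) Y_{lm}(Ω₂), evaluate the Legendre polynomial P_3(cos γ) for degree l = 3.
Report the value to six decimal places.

-0.864543

Expand P_3 via completeness: Σ_{m} conj(Y_{3,m}) at Ω₁ times Y_{3,m} at Ω₂ —
  [-3]  conj(Y_{3,-3})(Ω₁) = 0.00217 + 0.00049j ; Y_{3,-3}(Ω₂) = 0.00002 + 0.00003j ; Δ = 0.00000 + 0.00000j
  [-2]  conj(Y_{3,-2})(Ω₁) = -0.01127 - 0.02857j ; Y_{3,-2}(Ω₂) = 0.00174 - 0.00076j ; Δ = -0.00004 - 0.00004j
  [-1]  conj(Y_{3,-1})(Ω₁) = -0.12222 + 0.17957j ; Y_{3,-1}(Ω₂) = -0.01133 - 0.05439j ; Δ = 0.01115 + 0.00461j
  [+0]  conj(Y_{3,0})(Ω₁) = 0.67880 + 0.00000j ; Y_{3,0}(Ω₂) = -0.74220 + 0.00000j ; Δ = -0.50381 + 0.00000j
  [+1]  conj(Y_{3,1})(Ω₁) = 0.12222 + 0.17957j ; Y_{3,1}(Ω₂) = 0.01133 - 0.05439j ; Δ = 0.01115 - 0.00461j
  [+2]  conj(Y_{3,2})(Ω₁) = -0.01127 + 0.02857j ; Y_{3,2}(Ω₂) = 0.00174 + 0.00076j ; Δ = -0.00004 + 0.00004j
  [+3]  conj(Y_{3,3})(Ω₁) = -0.00217 + 0.00049j ; Y_{3,3}(Ω₂) = -0.00002 + 0.00003j ; Δ = 0.00000 - 0.00000j
Total Σ_m = -0.48159 + 0.00000j. Multiply by 1.795196: -0.86454 + 0.00000j. P_3(cos γ) = -0.864543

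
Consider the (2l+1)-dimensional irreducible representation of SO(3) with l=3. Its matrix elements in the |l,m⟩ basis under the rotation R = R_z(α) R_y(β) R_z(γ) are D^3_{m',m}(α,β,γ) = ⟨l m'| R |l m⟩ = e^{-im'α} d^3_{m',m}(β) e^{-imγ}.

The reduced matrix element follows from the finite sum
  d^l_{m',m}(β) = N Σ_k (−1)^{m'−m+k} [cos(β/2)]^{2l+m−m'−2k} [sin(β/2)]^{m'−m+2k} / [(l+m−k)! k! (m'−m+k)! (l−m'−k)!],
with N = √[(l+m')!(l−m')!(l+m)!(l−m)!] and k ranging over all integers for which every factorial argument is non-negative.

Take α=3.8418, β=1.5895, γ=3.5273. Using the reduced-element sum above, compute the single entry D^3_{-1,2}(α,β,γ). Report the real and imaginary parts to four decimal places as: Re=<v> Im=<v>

Re=-0.3791 Im=0.0270

First d^3_{-1,2}(β=1.5895), then the phase factors e^{-i(-1)α} and e^{-i(2)γ}:
c=cos(1.589500/2)=0.700463, s=sin(1.589500/2)=0.713689; N=√[2·24·120·1]=75.894664
k: max(0,(2)−(-1))=3 … min(3+(2),3−(-1))=4
  k=3: (−1)^0·75.8947/(12)·0.7005^3·0.7137^3 = +0.790155
  k=4: (−1)^1·75.8947/(24)·0.7005^1·0.7137^5 = -0.410137
d^3_{-1,2}(1.5895) = +0.790155 -0.410137 = +0.380018
Attach z-rotation phases: D = e^{-i(-1)(3.8418)}·(+0.380018)·e^{-i(2)(3.5273)} = -0.379055+0.027037i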